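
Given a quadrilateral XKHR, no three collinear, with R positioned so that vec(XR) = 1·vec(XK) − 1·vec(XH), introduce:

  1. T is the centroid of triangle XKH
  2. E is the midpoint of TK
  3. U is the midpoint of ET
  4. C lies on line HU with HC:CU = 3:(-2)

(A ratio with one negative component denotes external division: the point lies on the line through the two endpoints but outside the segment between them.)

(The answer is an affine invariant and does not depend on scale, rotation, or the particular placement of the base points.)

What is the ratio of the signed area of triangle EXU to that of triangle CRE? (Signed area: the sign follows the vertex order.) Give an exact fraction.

Choose coordinates X = (0, 0), K = (1, 0), H = (0, 1), R = (1, -1).
1. T is the centroid of triangle XKH ⇒ T = (1/3, 1/3)
2. E is the midpoint of TK ⇒ E = (2/3, 1/6)
3. U is the midpoint of ET ⇒ U = (1/2, 1/4)
4. C lies on line HU with HC:CU = 3:(-2) ⇒ C = (3/2, -5/4)
2·[EXU] = -1/12, 2·[CRE] = -1/2
[EXU]:[CRE] = -1/12:-1/2 = 1/6

[EXU]:[CRE] = 1/6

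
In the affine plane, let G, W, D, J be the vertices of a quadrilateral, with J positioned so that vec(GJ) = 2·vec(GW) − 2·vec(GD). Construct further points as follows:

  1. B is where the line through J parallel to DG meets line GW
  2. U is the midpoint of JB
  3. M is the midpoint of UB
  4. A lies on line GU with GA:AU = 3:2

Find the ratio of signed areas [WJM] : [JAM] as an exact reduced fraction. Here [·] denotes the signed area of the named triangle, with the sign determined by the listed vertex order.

[WJM]:[JAM] = -5/4

Work in coordinates with G = (0, 0), W = (1, 0), D = (0, 1), J = (2, -2).
1. B is where the line through J parallel to DG meets line GW ⇒ B = (2, 0)
2. U is the midpoint of JB ⇒ U = (2, -1)
3. M is the midpoint of UB ⇒ M = (2, -1/2)
4. A lies on line GU with GA:AU = 3:2 ⇒ A = (6/5, -3/5)
2·[WJM] = 3/2, 2·[JAM] = -6/5
[WJM]:[JAM] = 3/2:-6/5 = -5/4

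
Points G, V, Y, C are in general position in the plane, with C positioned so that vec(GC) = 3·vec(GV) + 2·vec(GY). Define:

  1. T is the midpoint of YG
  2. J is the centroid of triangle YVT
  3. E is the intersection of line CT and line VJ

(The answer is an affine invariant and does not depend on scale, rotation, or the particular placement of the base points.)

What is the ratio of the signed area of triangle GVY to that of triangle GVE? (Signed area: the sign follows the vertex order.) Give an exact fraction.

[GVY]:[GVE] = 5/3

Assign G = (0, 0), V = (1, 0), Y = (0, 1), C = (3, 2) — the answer is frame-independent, so this choice is without loss of generality.
1. T is the midpoint of YG ⇒ T = (0, 1/2)
2. J is the centroid of triangle YVT ⇒ J = (1/3, 1/2)
3. E is the intersection of line CT and line VJ ⇒ E = (1/5, 3/5)
2·[GVY] = 1, 2·[GVE] = 3/5
[GVY]:[GVE] = 1:3/5 = 5/3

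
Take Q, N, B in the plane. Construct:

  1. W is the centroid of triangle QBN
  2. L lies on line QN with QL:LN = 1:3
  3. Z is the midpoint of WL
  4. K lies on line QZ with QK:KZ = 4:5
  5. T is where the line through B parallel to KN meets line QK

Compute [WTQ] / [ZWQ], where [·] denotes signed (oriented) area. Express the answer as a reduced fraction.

Choose coordinates Q = (0, 0), N = (1, 0), B = (0, 1).
1. W is the centroid of triangle QBN ⇒ W = (1/3, 1/3)
2. L lies on line QN with QL:LN = 1:3 ⇒ L = (1/4, 0)
3. Z is the midpoint of WL ⇒ Z = (7/24, 1/6)
4. K lies on line QZ with QK:KZ = 4:5 ⇒ K = (7/54, 2/27)
5. T is where the line through B parallel to KN meets line QK ⇒ T = (329/216, 47/54)
2·[WTQ] = -47/216, 2·[ZWQ] = 1/24
[WTQ]:[ZWQ] = -47/216:1/24 = -47/9

[WTQ]:[ZWQ] = -47/9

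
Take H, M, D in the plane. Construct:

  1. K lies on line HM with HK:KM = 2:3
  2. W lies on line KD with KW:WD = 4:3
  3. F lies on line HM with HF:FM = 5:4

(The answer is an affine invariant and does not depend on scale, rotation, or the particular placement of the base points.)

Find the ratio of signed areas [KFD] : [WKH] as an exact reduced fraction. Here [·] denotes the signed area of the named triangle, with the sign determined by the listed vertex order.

Choose coordinates H = (0, 0), M = (1, 0), D = (0, 1).
1. K lies on line HM with HK:KM = 2:3 ⇒ K = (2/5, 0)
2. W lies on line KD with KW:WD = 4:3 ⇒ W = (6/35, 4/7)
3. F lies on line HM with HF:FM = 5:4 ⇒ F = (5/9, 0)
2·[KFD] = 7/45, 2·[WKH] = -8/35
[KFD]:[WKH] = 7/45:-8/35 = -49/72

[KFD]:[WKH] = -49/72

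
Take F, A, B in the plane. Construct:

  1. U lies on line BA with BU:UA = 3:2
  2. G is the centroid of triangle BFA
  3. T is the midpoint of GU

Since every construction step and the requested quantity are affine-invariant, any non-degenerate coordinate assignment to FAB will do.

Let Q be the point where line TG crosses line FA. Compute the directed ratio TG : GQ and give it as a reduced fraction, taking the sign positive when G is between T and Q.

TG:GQ = 1/10

Assign F = (0, 0), A = (1, 0), B = (0, 1) — the answer is frame-independent, so this choice is without loss of generality.
1. U lies on line BA with BU:UA = 3:2 ⇒ U = (3/5, 2/5)
2. G is the centroid of triangle BFA ⇒ G = (1/3, 1/3)
3. T is the midpoint of GU ⇒ T = (7/15, 11/30)
line TG meets FA at Q = (-1, 0)
G = T + t·(Q−T) with t = 1/11, so TG:GQ = 1/11:10/11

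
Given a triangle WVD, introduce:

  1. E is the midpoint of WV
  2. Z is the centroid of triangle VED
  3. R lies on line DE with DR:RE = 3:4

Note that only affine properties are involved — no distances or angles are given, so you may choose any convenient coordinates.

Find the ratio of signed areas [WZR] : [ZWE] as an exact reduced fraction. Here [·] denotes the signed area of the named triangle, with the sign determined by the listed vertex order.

[WZR]:[ZWE] = 9/7

Work in coordinates with W = (0, 0), V = (1, 0), D = (0, 1).
1. E is the midpoint of WV ⇒ E = (1/2, 0)
2. Z is the centroid of triangle VED ⇒ Z = (1/2, 1/3)
3. R lies on line DE with DR:RE = 3:4 ⇒ R = (3/14, 4/7)
2·[WZR] = 3/14, 2·[ZWE] = 1/6
[WZR]:[ZWE] = 3/14:1/6 = 9/7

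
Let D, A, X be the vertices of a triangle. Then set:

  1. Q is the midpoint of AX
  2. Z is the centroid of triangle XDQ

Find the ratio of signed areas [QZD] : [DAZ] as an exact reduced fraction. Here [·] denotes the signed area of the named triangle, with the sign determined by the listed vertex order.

Assign D = (0, 0), A = (1, 0), X = (0, 1) — the answer is frame-independent, so this choice is without loss of generality.
1. Q is the midpoint of AX ⇒ Q = (1/2, 1/2)
2. Z is the centroid of triangle XDQ ⇒ Z = (1/6, 1/2)
2·[QZD] = 1/6, 2·[DAZ] = 1/2
[QZD]:[DAZ] = 1/6:1/2 = 1/3

[QZD]:[DAZ] = 1/3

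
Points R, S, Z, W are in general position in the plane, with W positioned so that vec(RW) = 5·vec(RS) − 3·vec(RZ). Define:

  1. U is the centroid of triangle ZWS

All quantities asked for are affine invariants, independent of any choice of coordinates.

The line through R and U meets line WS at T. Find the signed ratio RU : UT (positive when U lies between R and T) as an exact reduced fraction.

RU:UT = -10

Choose coordinates R = (0, 0), S = (1, 0), Z = (0, 1), W = (5, -3).
1. U is the centroid of triangle ZWS ⇒ U = (2, -2/3)
line RU meets WS at T = (9/5, -3/5)
U = R + t·(T−R) with t = 10/9, so RU:UT = 10/9:-1/9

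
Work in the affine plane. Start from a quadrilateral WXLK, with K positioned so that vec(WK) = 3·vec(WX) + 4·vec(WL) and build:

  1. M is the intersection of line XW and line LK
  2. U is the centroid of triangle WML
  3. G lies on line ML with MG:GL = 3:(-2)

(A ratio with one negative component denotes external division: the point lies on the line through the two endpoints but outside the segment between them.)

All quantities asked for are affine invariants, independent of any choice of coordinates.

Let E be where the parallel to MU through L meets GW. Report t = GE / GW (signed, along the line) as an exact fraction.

Work in coordinates with W = (0, 0), X = (1, 0), L = (0, 1), K = (3, 4).
1. M is the intersection of line XW and line LK ⇒ M = (-1, 0)
2. U is the centroid of triangle WML ⇒ U = (-1/3, 1/3)
3. G lies on line ML with MG:GL = 3:(-2) ⇒ G = (2, 3)
through L parallel to MU: direction (2/3, 1/3); meets GW at E = (1, 3/2)
E = G + t·(W−G) with t = 1/2

t = 1/2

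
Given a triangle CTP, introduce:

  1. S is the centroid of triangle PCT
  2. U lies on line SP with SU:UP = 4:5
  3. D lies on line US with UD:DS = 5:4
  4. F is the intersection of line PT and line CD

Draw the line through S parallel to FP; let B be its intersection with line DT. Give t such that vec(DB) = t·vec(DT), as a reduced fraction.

t = -16/65

Work in coordinates with C = (0, 0), T = (1, 0), P = (0, 1).
1. S is the centroid of triangle PCT ⇒ S = (1/3, 1/3)
2. U lies on line SP with SU:UP = 4:5 ⇒ U = (5/27, 17/27)
3. D lies on line US with UD:DS = 5:4 ⇒ D = (65/243, 113/243)
4. F is the intersection of line PT and line CD ⇒ F = (65/178, 113/178)
through S parallel to FP: direction (-65/178, 65/178); meets DT at B = (17/195, 113/195)
B = D + t·(T−D) with t = -16/65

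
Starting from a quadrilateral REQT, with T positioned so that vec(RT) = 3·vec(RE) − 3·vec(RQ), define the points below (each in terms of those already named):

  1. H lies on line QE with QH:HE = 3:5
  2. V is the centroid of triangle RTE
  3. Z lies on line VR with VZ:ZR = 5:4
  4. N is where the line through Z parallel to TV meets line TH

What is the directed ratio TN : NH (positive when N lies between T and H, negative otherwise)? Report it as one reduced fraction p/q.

TN:NH = -40/97

Assign R = (0, 0), E = (1, 0), Q = (0, 1), T = (3, -3) — the answer is frame-independent, so this choice is without loss of generality.
1. H lies on line QE with QH:HE = 3:5 ⇒ H = (3/8, 5/8)
2. V is the centroid of triangle RTE ⇒ V = (4/3, -1)
3. Z lies on line VR with VZ:ZR = 5:4 ⇒ Z = (16/27, -4/9)
4. N is where the line through Z parallel to TV meets line TH ⇒ N = (92/19, -316/57)
N = T + t·(H−T) with t = -40/57, so TN:NH = t:(1−t) = -40/57:97/57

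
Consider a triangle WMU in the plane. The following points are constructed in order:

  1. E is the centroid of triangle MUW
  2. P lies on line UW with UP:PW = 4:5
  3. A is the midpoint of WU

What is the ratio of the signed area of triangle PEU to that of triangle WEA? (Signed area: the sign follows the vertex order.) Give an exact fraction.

Work in coordinates with W = (0, 0), M = (1, 0), U = (0, 1).
1. E is the centroid of triangle MUW ⇒ E = (1/3, 1/3)
2. P lies on line UW with UP:PW = 4:5 ⇒ P = (0, 5/9)
3. A is the midpoint of WU ⇒ A = (0, 1/2)
2·[PEU] = 4/27, 2·[WEA] = 1/6
[PEU]:[WEA] = 4/27:1/6 = 8/9

[PEU]:[WEA] = 8/9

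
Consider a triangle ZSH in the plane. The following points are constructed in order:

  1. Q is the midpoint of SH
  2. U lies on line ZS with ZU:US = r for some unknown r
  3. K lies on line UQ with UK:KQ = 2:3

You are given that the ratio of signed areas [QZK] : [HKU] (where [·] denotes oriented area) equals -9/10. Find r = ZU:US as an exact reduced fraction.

r = 3/5

Work in coordinates with Z = (0, 0), S = (1, 0), H = (0, 1).
1. Q is the midpoint of SH ⇒ Q = (1/2, 1/2)
2. With ZU:US = r, write λ = r/(r+1) so U = Z + λ·(S−Z); U is affine-linear in λ
3. K lies on line UQ with UK:KQ = 2:3 ⇒ K is an affine combination of earlier points and hence also affine-linear in λ
Every point depending on U is an affine combination of U and λ-independent points, so each such coordinate is linear in λ; the λ² term in each signed area is a multiple of (S−Z)×(S−Z) = 0, so 2·[QZK] and 2·[HKU] are each linear in λ. Evaluating at λ=0 and λ=1:
  2·[QZK] = 3/10·λ,   2·[HKU] = 1/5·λ − 1/5
So [QZK]:[HKU] = (3/10·λ) / (1/5·λ − 1/5). Setting this equal to -9/10:
  3/10·λ = -9/10·(1/5·λ − 1/5)  ⇒  λ = 3/8
Then r = λ/(1−λ) = (3/8)/(5/8) = 3/5. Check: with r = 3/5, U = (3/8, 0) and [QZK]:[HKU] = -9/10 as required.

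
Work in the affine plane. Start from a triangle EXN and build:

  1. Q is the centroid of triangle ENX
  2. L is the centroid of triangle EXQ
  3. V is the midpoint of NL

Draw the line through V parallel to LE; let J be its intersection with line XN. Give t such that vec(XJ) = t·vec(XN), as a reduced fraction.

Set E = (0, 0), X = (1, 0), N = (0, 1); any affine frame gives the same invariant.
1. Q is the centroid of triangle ENX ⇒ Q = (1/3, 1/3)
2. L is the centroid of triangle EXQ ⇒ L = (4/9, 1/9)
3. V is the midpoint of NL ⇒ V = (2/9, 5/9)
through V parallel to LE: direction (-4/9, -1/9); meets XN at J = (2/5, 3/5)
J = X + t·(N−X) with t = 3/5

t = 3/5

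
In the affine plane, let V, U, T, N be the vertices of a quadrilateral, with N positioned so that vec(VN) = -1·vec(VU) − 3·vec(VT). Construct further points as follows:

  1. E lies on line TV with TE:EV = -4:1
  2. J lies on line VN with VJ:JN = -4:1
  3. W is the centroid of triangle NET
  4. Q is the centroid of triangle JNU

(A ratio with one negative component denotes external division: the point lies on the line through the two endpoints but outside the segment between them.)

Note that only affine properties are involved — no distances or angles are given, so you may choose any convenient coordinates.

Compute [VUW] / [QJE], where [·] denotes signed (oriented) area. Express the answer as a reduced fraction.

[VUW]:[QJE] = 3/4

Work in coordinates with V = (0, 0), U = (1, 0), T = (0, 1), N = (-1, -3).
1. E lies on line TV with TE:EV = -4:1 ⇒ E = (0, -1/3)
2. J lies on line VN with VJ:JN = -4:1 ⇒ J = (-4/3, -4)
3. W is the centroid of triangle NET ⇒ W = (-1/3, -7/9)
4. Q is the centroid of triangle JNU ⇒ Q = (-4/9, -7/3)
2·[VUW] = -7/9, 2·[QJE] = -28/27
[VUW]:[QJE] = -7/9:-28/27 = 3/4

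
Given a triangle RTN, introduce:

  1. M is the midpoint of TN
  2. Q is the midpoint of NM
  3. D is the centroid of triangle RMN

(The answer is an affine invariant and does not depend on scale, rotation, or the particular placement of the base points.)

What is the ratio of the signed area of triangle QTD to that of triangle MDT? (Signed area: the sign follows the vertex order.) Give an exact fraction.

[QTD]:[MDT] = -3/2

Choose coordinates R = (0, 0), T = (1, 0), N = (0, 1).
1. M is the midpoint of TN ⇒ M = (1/2, 1/2)
2. Q is the midpoint of NM ⇒ Q = (1/4, 3/4)
3. D is the centroid of triangle RMN ⇒ D = (1/6, 1/2)
2·[QTD] = -1/4, 2·[MDT] = 1/6
[QTD]:[MDT] = -1/4:1/6 = -3/2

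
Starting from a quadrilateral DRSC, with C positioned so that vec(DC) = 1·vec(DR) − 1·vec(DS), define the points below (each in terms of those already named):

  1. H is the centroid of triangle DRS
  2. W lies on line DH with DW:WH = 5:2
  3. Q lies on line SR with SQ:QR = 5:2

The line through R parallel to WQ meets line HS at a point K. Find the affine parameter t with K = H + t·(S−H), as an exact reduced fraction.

t = -4/7

Assign D = (0, 0), R = (1, 0), S = (0, 1), C = (1, -1) — the answer is frame-independent, so this choice is without loss of generality.
1. H is the centroid of triangle DRS ⇒ H = (1/3, 1/3)
2. W lies on line DH with DW:WH = 5:2 ⇒ W = (5/21, 5/21)
3. Q lies on line SR with SQ:QR = 5:2 ⇒ Q = (5/7, 2/7)
through R parallel to WQ: direction (10/21, 1/21); meets HS at K = (11/21, -1/21)
K = H + t·(S−H) with t = -4/7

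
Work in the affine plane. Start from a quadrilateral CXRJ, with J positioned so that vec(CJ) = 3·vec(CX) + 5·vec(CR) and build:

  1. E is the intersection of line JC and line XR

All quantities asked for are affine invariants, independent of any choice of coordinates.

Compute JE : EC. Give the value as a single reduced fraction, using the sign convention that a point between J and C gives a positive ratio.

Choose coordinates C = (0, 0), X = (1, 0), R = (0, 1), J = (3, 5).
1. E is the intersection of line JC and line XR ⇒ E = (3/8, 5/8)
E = J + t·(C−J) with t = 7/8, so JE:EC = t:(1−t) = 7/8:1/8

JE:EC = 7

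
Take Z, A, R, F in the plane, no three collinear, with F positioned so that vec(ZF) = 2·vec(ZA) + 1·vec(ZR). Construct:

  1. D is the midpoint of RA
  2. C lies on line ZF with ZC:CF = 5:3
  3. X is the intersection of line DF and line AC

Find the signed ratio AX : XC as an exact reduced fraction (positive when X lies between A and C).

Work in coordinates with Z = (0, 0), A = (1, 0), R = (0, 1), F = (2, 1).
1. D is the midpoint of RA ⇒ D = (1/2, 1/2)
2. C lies on line ZF with ZC:CF = 5:3 ⇒ C = (5/4, 5/8)
3. X is the intersection of line DF and line AC ⇒ X = (17/13, 10/13)
X = A + t·(C−A) with t = 16/13, so AX:XC = t:(1−t) = 16/13:-3/13

AX:XC = -16/3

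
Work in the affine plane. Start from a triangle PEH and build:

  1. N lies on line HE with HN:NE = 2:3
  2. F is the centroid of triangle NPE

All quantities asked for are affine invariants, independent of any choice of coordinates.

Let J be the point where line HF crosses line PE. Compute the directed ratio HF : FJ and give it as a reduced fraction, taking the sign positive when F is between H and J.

Assign P = (0, 0), E = (1, 0), H = (0, 1) — the answer is frame-independent, so this choice is without loss of generality.
1. N lies on line HE with HN:NE = 2:3 ⇒ N = (2/5, 3/5)
2. F is the centroid of triangle NPE ⇒ F = (7/15, 1/5)
line HF meets PE at J = (7/12, 0)
F = H + t·(J−H) with t = 4/5, so HF:FJ = 4/5:1/5

HF:FJ = 4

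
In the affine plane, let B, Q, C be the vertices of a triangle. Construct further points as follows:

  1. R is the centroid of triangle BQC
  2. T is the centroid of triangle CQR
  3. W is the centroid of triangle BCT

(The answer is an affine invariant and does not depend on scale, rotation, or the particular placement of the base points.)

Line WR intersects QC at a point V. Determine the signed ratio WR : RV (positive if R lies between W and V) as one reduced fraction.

Choose coordinates B = (0, 0), Q = (1, 0), C = (0, 1).
1. R is the centroid of triangle BQC ⇒ R = (1/3, 1/3)
2. T is the centroid of triangle CQR ⇒ T = (4/9, 4/9)
3. W is the centroid of triangle BCT ⇒ W = (4/27, 13/27)
line WR meets QC at V = (2, -1)
R = W + t·(V−W) with t = 1/10, so WR:RV = 1/10:9/10

WR:RV = 1/9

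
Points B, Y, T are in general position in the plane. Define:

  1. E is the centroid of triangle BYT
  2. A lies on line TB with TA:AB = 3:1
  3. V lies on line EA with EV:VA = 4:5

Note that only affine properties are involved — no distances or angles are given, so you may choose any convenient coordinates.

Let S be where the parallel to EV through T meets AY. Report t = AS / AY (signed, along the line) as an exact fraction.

Set B = (0, 0), Y = (1, 0), T = (0, 1); any affine frame gives the same invariant.
1. E is the centroid of triangle BYT ⇒ E = (1/3, 1/3)
2. A lies on line TB with TA:AB = 3:1 ⇒ A = (0, 1/4)
3. V lies on line EA with EV:VA = 4:5 ⇒ V = (5/27, 8/27)
through T parallel to EV: direction (-4/27, -1/27); meets AY at S = (-3/2, 5/8)
S = A + t·(Y−A) with t = -3/2

t = -3/2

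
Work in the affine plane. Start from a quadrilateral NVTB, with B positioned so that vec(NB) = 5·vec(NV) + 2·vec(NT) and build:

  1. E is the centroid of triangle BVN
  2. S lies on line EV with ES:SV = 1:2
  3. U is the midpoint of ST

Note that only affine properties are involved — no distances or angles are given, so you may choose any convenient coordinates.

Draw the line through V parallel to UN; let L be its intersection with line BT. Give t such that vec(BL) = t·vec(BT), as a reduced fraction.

t = 11/25

Work in coordinates with N = (0, 0), V = (1, 0), T = (0, 1), B = (5, 2).
1. E is the centroid of triangle BVN ⇒ E = (2, 2/3)
2. S lies on line EV with ES:SV = 1:2 ⇒ S = (5/3, 4/9)
3. U is the midpoint of ST ⇒ U = (5/6, 13/18)
through V parallel to UN: direction (-5/6, -13/18); meets BT at L = (14/5, 39/25)
L = B + t·(T−B) with t = 11/25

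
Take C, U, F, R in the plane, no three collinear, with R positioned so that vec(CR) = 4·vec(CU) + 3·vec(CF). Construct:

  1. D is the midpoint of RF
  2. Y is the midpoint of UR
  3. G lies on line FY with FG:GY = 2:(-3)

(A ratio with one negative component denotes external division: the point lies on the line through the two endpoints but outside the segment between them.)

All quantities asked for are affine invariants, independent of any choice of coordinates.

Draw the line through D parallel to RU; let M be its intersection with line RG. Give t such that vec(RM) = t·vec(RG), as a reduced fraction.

Choose coordinates C = (0, 0), U = (1, 0), F = (0, 1), R = (4, 3).
1. D is the midpoint of RF ⇒ D = (2, 2)
2. Y is the midpoint of UR ⇒ Y = (5/2, 3/2)
3. G lies on line FY with FG:GY = 2:(-3) ⇒ G = (-5, 0)
through D parallel to RU: direction (-3, -3); meets RG at M = (5/2, 5/2)
M = R + t·(G−R) with t = 1/6

t = 1/6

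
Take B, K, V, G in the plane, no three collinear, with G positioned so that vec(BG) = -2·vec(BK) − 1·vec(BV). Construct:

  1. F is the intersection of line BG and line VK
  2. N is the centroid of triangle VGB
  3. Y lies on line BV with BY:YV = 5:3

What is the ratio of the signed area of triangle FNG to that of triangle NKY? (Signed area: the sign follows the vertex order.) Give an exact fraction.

Set B = (0, 0), K = (1, 0), V = (0, 1), G = (-2, -1); any affine frame gives the same invariant.
1. F is the intersection of line BG and line VK ⇒ F = (2/3, 1/3)
2. N is the centroid of triangle VGB ⇒ N = (-2/3, 0)
3. Y lies on line BV with BY:YV = 5:3 ⇒ Y = (0, 5/8)
2·[FNG] = 8/9, 2·[NKY] = 25/24
[FNG]:[NKY] = 8/9:25/24 = 64/75

[FNG]:[NKY] = 64/75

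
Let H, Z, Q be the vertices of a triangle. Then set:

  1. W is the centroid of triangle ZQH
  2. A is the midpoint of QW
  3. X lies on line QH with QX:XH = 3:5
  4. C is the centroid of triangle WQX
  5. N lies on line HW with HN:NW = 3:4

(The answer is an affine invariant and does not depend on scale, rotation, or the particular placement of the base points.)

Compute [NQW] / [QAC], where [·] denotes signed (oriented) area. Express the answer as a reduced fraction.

[NQW]:[QAC] = 64/7

Set H = (0, 0), Z = (1, 0), Q = (0, 1); any affine frame gives the same invariant.
1. W is the centroid of triangle ZQH ⇒ W = (1/3, 1/3)
2. A is the midpoint of QW ⇒ A = (1/6, 2/3)
3. X lies on line QH with QX:XH = 3:5 ⇒ X = (0, 5/8)
4. C is the centroid of triangle WQX ⇒ C = (1/9, 47/72)
5. N lies on line HW with HN:NW = 3:4 ⇒ N = (1/7, 1/7)
2·[NQW] = -4/21, 2·[QAC] = -1/48
[NQW]:[QAC] = -4/21:-1/48 = 64/7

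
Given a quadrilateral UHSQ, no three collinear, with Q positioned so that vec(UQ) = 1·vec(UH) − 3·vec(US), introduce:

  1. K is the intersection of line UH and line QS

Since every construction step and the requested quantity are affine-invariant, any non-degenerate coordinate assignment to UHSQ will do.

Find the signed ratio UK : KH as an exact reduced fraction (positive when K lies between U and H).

Set U = (0, 0), H = (1, 0), S = (0, 1), Q = (1, -3); any affine frame gives the same invariant.
1. K is the intersection of line UH and line QS ⇒ K = (1/4, 0)
K = U + t·(H−U) with t = 1/4, so UK:KH = t:(1−t) = 1/4:3/4

UK:KH = 1/3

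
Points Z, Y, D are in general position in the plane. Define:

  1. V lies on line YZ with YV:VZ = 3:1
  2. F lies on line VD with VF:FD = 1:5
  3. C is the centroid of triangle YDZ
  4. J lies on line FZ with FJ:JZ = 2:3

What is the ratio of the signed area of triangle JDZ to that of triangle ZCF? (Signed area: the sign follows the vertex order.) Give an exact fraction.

[JDZ]:[ZCF] = -9

Choose coordinates Z = (0, 0), Y = (1, 0), D = (0, 1).
1. V lies on line YZ with YV:VZ = 3:1 ⇒ V = (1/4, 0)
2. F lies on line VD with VF:FD = 1:5 ⇒ F = (5/24, 1/6)
3. C is the centroid of triangle YDZ ⇒ C = (1/3, 1/3)
4. J lies on line FZ with FJ:JZ = 2:3 ⇒ J = (1/8, 1/10)
2·[JDZ] = 1/8, 2·[ZCF] = -1/72
[JDZ]:[ZCF] = 1/8:-1/72 = -9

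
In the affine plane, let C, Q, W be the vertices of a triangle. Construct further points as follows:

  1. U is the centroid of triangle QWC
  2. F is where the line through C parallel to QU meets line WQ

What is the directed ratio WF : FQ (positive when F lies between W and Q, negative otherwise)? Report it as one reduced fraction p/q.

WF:FQ = -2

Set C = (0, 0), Q = (1, 0), W = (0, 1); any affine frame gives the same invariant.
1. U is the centroid of triangle QWC ⇒ U = (1/3, 1/3)
2. F is where the line through C parallel to QU meets line WQ ⇒ F = (2, -1)
F = W + t·(Q−W) with t = 2, so WF:FQ = t:(1−t) = 2:-1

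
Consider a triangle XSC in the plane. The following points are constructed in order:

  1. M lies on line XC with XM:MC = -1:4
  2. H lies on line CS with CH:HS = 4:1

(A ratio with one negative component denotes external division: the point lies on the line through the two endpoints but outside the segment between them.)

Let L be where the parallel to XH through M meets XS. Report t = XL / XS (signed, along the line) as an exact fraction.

Choose coordinates X = (0, 0), S = (1, 0), C = (0, 1).
1. M lies on line XC with XM:MC = -1:4 ⇒ M = (0, -1/3)
2. H lies on line CS with CH:HS = 4:1 ⇒ H = (4/5, 1/5)
through M parallel to XH: direction (4/5, 1/5); meets XS at L = (4/3, 0)
L = X + t·(S−X) with t = 4/3

t = 4/3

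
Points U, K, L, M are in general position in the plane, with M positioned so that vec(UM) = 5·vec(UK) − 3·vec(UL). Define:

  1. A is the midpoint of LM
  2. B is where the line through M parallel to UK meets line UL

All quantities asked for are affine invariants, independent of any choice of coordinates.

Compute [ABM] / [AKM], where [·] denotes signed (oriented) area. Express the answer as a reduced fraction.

Choose coordinates U = (0, 0), K = (1, 0), L = (0, 1), M = (5, -3).
1. A is the midpoint of LM ⇒ A = (5/2, -1)
2. B is where the line through M parallel to UK meets line UL ⇒ B = (0, -3)
2·[ABM] = 10, 2·[AKM] = 1/2
[ABM]:[AKM] = 10:1/2 = 20

[ABM]:[AKM] = 20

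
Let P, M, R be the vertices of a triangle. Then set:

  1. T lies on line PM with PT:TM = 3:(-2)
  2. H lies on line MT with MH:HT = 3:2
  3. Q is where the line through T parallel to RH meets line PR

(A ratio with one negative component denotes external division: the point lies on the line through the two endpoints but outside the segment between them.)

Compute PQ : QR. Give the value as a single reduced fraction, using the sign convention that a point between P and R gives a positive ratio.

PQ:QR = -15/4

Set P = (0, 0), M = (1, 0), R = (0, 1); any affine frame gives the same invariant.
1. T lies on line PM with PT:TM = 3:(-2) ⇒ T = (3, 0)
2. H lies on line MT with MH:HT = 3:2 ⇒ H = (11/5, 0)
3. Q is where the line through T parallel to RH meets line PR ⇒ Q = (0, 15/11)
Q = P + t·(R−P) with t = 15/11, so PQ:QR = t:(1−t) = 15/11:-4/11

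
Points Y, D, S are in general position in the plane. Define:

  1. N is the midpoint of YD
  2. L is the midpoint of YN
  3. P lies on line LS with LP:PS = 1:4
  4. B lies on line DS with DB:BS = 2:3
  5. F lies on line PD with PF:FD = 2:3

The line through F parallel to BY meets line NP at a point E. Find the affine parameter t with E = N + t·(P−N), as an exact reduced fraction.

Assign Y = (0, 0), D = (1, 0), S = (0, 1) — the answer is frame-independent, so this choice is without loss of generality.
1. N is the midpoint of YD ⇒ N = (1/2, 0)
2. L is the midpoint of YN ⇒ L = (1/4, 0)
3. P lies on line LS with LP:PS = 1:4 ⇒ P = (1/5, 1/5)
4. B lies on line DS with DB:BS = 2:3 ⇒ B = (3/5, 2/5)
5. F lies on line PD with PF:FD = 2:3 ⇒ F = (13/25, 3/25)
through F parallel to BY: direction (-3/5, -2/5); meets NP at E = (21/50, 4/75)
E = N + t·(P−N) with t = 4/15

t = 4/15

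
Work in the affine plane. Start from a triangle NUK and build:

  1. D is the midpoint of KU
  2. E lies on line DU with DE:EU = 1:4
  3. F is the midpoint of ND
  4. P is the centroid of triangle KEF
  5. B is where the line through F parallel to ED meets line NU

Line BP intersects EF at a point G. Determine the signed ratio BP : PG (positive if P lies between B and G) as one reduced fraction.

BP:PG = -9/4

Work in coordinates with N = (0, 0), U = (1, 0), K = (0, 1).
1. D is the midpoint of KU ⇒ D = (1/2, 1/2)
2. E lies on line DU with DE:EU = 1:4 ⇒ E = (3/5, 2/5)
3. F is the midpoint of ND ⇒ F = (1/4, 1/4)
4. P is the centroid of triangle KEF ⇒ P = (17/60, 11/20)
5. B is where the line through F parallel to ED meets line NU ⇒ B = (1/2, 0)
line BP meets EF at G = (41/108, 11/36)
P = B + t·(G−B) with t = 9/5, so BP:PG = 9/5:-4/5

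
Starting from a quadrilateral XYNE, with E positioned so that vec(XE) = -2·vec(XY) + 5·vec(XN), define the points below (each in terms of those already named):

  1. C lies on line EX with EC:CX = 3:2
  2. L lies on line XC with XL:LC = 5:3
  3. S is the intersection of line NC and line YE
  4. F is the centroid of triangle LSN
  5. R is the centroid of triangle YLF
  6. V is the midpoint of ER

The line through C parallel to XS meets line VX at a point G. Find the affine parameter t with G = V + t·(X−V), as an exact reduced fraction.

t = 107/323

Work in coordinates with X = (0, 0), Y = (1, 0), N = (0, 1), E = (-2, 5).
1. C lies on line EX with EC:CX = 3:2 ⇒ C = (-4/5, 2)
2. L lies on line XC with XL:LC = 5:3 ⇒ L = (-1/2, 5/4)
3. S is the intersection of line NC and line YE ⇒ S = (8/5, -1)
4. F is the centroid of triangle LSN ⇒ F = (11/30, 5/12)
5. R is the centroid of triangle YLF ⇒ R = (13/45, 5/9)
6. V is the midpoint of ER ⇒ V = (-77/90, 25/9)
through C parallel to XS: direction (8/5, -1); meets VX at G = (-924/1615, 600/323)
G = V + t·(X−V) with t = 107/323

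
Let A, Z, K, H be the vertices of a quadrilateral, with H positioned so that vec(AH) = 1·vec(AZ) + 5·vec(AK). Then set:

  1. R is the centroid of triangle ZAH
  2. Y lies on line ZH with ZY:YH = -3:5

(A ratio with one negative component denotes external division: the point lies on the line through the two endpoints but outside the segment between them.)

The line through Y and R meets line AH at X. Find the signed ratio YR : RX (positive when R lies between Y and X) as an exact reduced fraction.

YR:RX = 13/2

Assign A = (0, 0), Z = (1, 0), K = (0, 1), H = (1, 5) — the answer is frame-independent, so this choice is without loss of generality.
1. R is the centroid of triangle ZAH ⇒ R = (2/3, 5/3)
2. Y lies on line ZH with ZY:YH = -3:5 ⇒ Y = (1, -15/2)
line YR meets AH at X = (8/13, 40/13)
R = Y + t·(X−Y) with t = 13/15, so YR:RX = 13/15:2/15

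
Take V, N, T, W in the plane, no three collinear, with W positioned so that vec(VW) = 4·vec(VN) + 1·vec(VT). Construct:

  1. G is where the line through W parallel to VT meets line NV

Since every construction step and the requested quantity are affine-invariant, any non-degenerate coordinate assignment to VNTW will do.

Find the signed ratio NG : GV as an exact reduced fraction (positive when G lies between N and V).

Choose coordinates V = (0, 0), N = (1, 0), T = (0, 1), W = (4, 1).
1. G is where the line through W parallel to VT meets line NV ⇒ G = (4, 0)
G = N + t·(V−N) with t = -3, so NG:GV = t:(1−t) = -3:4

NG:GV = -3/4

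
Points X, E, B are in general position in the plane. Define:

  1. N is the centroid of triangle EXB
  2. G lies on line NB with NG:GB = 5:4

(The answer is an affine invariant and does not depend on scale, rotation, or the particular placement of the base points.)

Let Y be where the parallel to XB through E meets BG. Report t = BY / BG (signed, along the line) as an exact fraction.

t = 27/4

Assign X = (0, 0), E = (1, 0), B = (0, 1) — the answer is frame-independent, so this choice is without loss of generality.
1. N is the centroid of triangle EXB ⇒ N = (1/3, 1/3)
2. G lies on line NB with NG:GB = 5:4 ⇒ G = (4/27, 19/27)
through E parallel to XB: direction (0, 1); meets BG at Y = (1, -1)
Y = B + t·(G−B) with t = 27/4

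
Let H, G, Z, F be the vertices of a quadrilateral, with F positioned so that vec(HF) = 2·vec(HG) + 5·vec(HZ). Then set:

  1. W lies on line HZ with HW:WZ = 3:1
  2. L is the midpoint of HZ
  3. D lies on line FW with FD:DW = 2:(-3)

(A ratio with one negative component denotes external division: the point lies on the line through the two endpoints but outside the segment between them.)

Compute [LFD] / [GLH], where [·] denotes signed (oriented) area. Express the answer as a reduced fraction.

[LFD]:[GLH] = -2

Choose coordinates H = (0, 0), G = (1, 0), Z = (0, 1), F = (2, 5).
1. W lies on line HZ with HW:WZ = 3:1 ⇒ W = (0, 3/4)
2. L is the midpoint of HZ ⇒ L = (0, 1/2)
3. D lies on line FW with FD:DW = 2:(-3) ⇒ D = (6, 27/2)
2·[LFD] = -1, 2·[GLH] = 1/2
[LFD]:[GLH] = -1:1/2 = -2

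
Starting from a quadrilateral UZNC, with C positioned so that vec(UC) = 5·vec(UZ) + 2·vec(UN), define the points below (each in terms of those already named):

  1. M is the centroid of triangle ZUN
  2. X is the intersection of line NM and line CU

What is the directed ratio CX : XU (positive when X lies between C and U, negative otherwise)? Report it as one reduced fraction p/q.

Work in coordinates with U = (0, 0), Z = (1, 0), N = (0, 1), C = (5, 2).
1. M is the centroid of triangle ZUN ⇒ M = (1/3, 1/3)
2. X is the intersection of line NM and line CU ⇒ X = (5/12, 1/6)
X = C + t·(U−C) with t = 11/12, so CX:XU = t:(1−t) = 11/12:1/12

CX:XU = 11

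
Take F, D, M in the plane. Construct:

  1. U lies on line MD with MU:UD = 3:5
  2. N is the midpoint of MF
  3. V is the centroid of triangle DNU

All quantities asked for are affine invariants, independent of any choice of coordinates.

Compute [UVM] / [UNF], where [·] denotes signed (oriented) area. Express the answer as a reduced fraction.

Set F = (0, 0), D = (1, 0), M = (0, 1); any affine frame gives the same invariant.
1. U lies on line MD with MU:UD = 3:5 ⇒ U = (3/8, 5/8)
2. N is the midpoint of MF ⇒ N = (0, 1/2)
3. V is the centroid of triangle DNU ⇒ V = (11/24, 3/8)
2·[UVM] = -1/16, 2·[UNF] = 3/16
[UVM]:[UNF] = -1/16:3/16 = -1/3

[UVM]:[UNF] = -1/3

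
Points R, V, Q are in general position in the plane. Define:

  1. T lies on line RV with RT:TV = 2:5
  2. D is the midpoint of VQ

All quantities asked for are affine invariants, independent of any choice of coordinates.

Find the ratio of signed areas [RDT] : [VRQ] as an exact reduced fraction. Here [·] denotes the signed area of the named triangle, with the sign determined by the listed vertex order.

[RDT]:[VRQ] = 1/7

Assign R = (0, 0), V = (1, 0), Q = (0, 1) — the answer is frame-independent, so this choice is without loss of generality.
1. T lies on line RV with RT:TV = 2:5 ⇒ T = (2/7, 0)
2. D is the midpoint of VQ ⇒ D = (1/2, 1/2)
2·[RDT] = -1/7, 2·[VRQ] = -1
[RDT]:[VRQ] = -1/7:-1 = 1/7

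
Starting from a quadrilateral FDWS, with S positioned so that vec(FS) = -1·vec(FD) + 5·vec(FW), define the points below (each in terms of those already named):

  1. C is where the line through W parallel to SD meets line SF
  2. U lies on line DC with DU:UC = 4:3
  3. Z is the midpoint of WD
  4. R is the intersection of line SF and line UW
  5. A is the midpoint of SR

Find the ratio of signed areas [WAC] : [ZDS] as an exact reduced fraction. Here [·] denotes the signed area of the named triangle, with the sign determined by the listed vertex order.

Work in coordinates with F = (0, 0), D = (1, 0), W = (0, 1), S = (-1, 5).
1. C is where the line through W parallel to SD meets line SF ⇒ C = (-2/5, 2)
2. U lies on line DC with DU:UC = 4:3 ⇒ U = (1/5, 8/7)
3. Z is the midpoint of WD ⇒ Z = (1/2, 1/2)
4. R is the intersection of line SF and line UW ⇒ R = (-7/40, 7/8)
5. A is the midpoint of SR ⇒ A = (-47/80, 47/16)
2·[WAC] = 3/16, 2·[ZDS] = 3/2
[WAC]:[ZDS] = 3/16:3/2 = 1/8

[WAC]:[ZDS] = 1/8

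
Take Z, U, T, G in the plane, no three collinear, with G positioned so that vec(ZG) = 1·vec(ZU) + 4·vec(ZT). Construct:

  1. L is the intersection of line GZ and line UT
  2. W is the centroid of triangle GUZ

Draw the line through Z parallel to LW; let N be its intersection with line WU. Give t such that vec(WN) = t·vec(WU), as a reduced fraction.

t = 1/3

Assign Z = (0, 0), U = (1, 0), T = (0, 1), G = (1, 4) — the answer is frame-independent, so this choice is without loss of generality.
1. L is the intersection of line GZ and line UT ⇒ L = (1/5, 4/5)
2. W is the centroid of triangle GUZ ⇒ W = (2/3, 4/3)
through Z parallel to LW: direction (7/15, 8/15); meets WU at N = (7/9, 8/9)
N = W + t·(U−W) with t = 1/3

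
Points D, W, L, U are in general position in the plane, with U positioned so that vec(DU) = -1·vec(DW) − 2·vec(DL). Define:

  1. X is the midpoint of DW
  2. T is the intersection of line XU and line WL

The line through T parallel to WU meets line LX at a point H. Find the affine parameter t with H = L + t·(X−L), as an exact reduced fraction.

Set D = (0, 0), W = (1, 0), L = (0, 1), U = (-1, -2); any affine frame gives the same invariant.
1. X is the midpoint of DW ⇒ X = (1/2, 0)
2. T is the intersection of line XU and line WL ⇒ T = (5/7, 2/7)
through T parallel to WU: direction (-2, -2); meets LX at H = (10/21, 1/21)
H = L + t·(X−L) with t = 20/21

t = 20/21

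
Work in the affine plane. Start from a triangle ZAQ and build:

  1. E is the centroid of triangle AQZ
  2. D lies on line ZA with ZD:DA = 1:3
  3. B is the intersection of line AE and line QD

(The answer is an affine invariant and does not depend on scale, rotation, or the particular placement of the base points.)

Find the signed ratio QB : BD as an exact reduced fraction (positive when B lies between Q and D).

Work in coordinates with Z = (0, 0), A = (1, 0), Q = (0, 1).
1. E is the centroid of triangle AQZ ⇒ E = (1/3, 1/3)
2. D lies on line ZA with ZD:DA = 1:3 ⇒ D = (1/4, 0)
3. B is the intersection of line AE and line QD ⇒ B = (1/7, 3/7)
B = Q + t·(D−Q) with t = 4/7, so QB:BD = t:(1−t) = 4/7:3/7

QB:BD = 4/3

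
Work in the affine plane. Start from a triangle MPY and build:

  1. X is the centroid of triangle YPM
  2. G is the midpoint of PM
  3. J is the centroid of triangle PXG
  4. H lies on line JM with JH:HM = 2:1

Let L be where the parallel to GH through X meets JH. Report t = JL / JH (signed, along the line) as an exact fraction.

Assign M = (0, 0), P = (1, 0), Y = (0, 1) — the answer is frame-independent, so this choice is without loss of generality.
1. X is the centroid of triangle YPM ⇒ X = (1/3, 1/3)
2. G is the midpoint of PM ⇒ G = (1/2, 0)
3. J is the centroid of triangle PXG ⇒ J = (11/18, 1/9)
4. H lies on line JM with JH:HM = 2:1 ⇒ H = (11/54, 1/27)
through X parallel to GH: direction (-8/27, 1/27); meets JH at L = (11/9, 2/9)
L = J + t·(H−J) with t = -3/2

t = -3/2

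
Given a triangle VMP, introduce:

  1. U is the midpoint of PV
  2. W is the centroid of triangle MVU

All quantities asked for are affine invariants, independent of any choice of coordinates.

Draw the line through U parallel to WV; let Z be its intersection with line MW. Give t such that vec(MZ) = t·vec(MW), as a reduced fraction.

Work in coordinates with V = (0, 0), M = (1, 0), P = (0, 1).
1. U is the midpoint of PV ⇒ U = (0, 1/2)
2. W is the centroid of triangle MVU ⇒ W = (1/3, 1/6)
through U parallel to WV: direction (-1/3, -1/6); meets MW at Z = (-1/3, 1/3)
Z = M + t·(W−M) with t = 2

t = 2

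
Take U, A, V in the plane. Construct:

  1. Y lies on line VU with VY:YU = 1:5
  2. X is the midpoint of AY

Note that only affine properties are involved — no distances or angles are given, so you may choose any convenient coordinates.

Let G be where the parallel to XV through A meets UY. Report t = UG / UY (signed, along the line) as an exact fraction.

Choose coordinates U = (0, 0), A = (1, 0), V = (0, 1).
1. Y lies on line VU with VY:YU = 1:5 ⇒ Y = (0, 5/6)
2. X is the midpoint of AY ⇒ X = (1/2, 5/12)
through A parallel to XV: direction (-1/2, 7/12); meets UY at G = (0, 7/6)
G = U + t·(Y−U) with t = 7/5

t = 7/5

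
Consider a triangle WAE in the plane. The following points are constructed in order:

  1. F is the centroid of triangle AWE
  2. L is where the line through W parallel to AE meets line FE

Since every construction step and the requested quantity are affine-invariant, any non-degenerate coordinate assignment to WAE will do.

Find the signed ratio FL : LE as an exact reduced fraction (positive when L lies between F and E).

FL:LE = -2/3

Work in coordinates with W = (0, 0), A = (1, 0), E = (0, 1).
1. F is the centroid of triangle AWE ⇒ F = (1/3, 1/3)
2. L is where the line through W parallel to AE meets line FE ⇒ L = (1, -1)
L = F + t·(E−F) with t = -2, so FL:LE = t:(1−t) = -2:3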